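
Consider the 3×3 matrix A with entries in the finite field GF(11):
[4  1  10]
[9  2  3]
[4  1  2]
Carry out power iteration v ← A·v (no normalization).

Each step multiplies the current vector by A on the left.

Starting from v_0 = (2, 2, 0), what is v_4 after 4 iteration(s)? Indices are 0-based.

v_0 = (2, 2, 0).
v_1 = A·v_0 = (10, 0, 10).
v_2 = A·v_1 = (8, 10, 5).
v_3 = A·v_2 = (4, 8, 8).
v_4 = A·v_3 = (5, 10, 7).

v_4 = (5, 10, 7)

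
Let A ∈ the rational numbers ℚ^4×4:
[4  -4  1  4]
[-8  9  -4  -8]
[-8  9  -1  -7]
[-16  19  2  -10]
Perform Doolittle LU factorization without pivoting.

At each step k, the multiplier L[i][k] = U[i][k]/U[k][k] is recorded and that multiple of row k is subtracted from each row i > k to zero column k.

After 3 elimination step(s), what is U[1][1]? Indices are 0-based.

U[1][1] = 1

k=0: U[0][0]=4
  eliminate (1,0): mult=-2, new row 1: (0, 1, -2, 0); set L[1][0]=-2
  eliminate (2,0): mult=-2, new row 2: (0, 1, 1, 1); set L[2][0]=-2
  eliminate (3,0): mult=-4, new row 3: (0, 3, 6, 6); set L[3][0]=-4
k=1: U[1][1]=1
  eliminate (2,1): mult=1, new row 2: (0, 0, 3, 1); set L[2][1]=1
  eliminate (3,1): mult=3, new row 3: (0, 0, 12, 6); set L[3][1]=3
k=2: U[2][2]=3
  eliminate (3,2): mult=4, new row 3: (0, 0, 0, 2); set L[3][2]=4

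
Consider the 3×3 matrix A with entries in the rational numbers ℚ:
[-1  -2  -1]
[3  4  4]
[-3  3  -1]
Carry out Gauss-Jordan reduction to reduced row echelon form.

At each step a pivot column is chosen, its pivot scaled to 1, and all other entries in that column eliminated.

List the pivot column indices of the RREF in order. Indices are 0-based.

step 1: normalize row 0 (÷-1) = (1, 2, 1)
  row 1: subtract 3×row0 = (0, -2, 1)
  row 2: subtract -3×row0 = (0, 9, 2)
step 2: normalize row 1 (÷-2) = (0, 1, -1/2)
  row 0: subtract 2×row1 = (1, 0, 2)
  row 2: subtract 9×row1 = (0, 0, 13/2)
step 3: normalize row 2 (÷13/2) = (0, 0, 1)
  row 0: subtract 2×row2 = (1, 0, 0)
  row 1: subtract -1/2×row2 = (0, 1, 0)

pivot columns: 0, 1, 2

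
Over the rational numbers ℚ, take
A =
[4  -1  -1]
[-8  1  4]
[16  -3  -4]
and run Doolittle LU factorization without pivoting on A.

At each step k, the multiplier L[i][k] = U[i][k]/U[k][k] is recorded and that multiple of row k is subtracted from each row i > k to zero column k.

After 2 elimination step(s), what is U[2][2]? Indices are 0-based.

k=0: U[0][0]=4
  eliminate (1,0): mult=-2, new row 1: (0, -1, 2); set L[1][0]=-2
  eliminate (2,0): mult=4, new row 2: (0, 1, 0); set L[2][0]=4
k=1: U[1][1]=-1
  eliminate (2,1): mult=-1, new row 2: (0, 0, 2); set L[2][1]=-1

U[2][2] = 2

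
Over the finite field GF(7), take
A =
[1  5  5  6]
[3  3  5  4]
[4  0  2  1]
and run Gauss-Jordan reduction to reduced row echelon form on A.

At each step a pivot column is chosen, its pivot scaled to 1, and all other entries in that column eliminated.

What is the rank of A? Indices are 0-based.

pivot(0,0)=1: scale R0 → (1, 5, 5, 6)
  clear (1,0): R1 −= (3)R0 → (0, 2, 4, 0)
  clear (2,0): R2 −= (4)R0 → (0, 1, 3, 5)
pivot(1,1)=2: scale R1 → (0, 1, 2, 0)
  clear (0,1): R0 −= (5)R1 → (1, 0, 2, 6)
  clear (2,1): R2 −= (1)R1 → (0, 0, 1, 5)
pivot(2,2)=1: scale R2 → (0, 0, 1, 5)
  clear (0,2): R0 −= (2)R2 → (1, 0, 0, 3)
  clear (1,2): R1 −= (2)R2 → (0, 1, 0, 4)

rank = 3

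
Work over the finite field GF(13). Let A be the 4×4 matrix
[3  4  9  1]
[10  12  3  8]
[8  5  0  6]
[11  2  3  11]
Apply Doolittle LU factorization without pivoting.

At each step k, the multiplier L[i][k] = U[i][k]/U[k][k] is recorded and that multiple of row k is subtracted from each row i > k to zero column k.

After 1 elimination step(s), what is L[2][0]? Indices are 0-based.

L[2][0] = 7

Step 1: pivot at (0,0) is 3.
  row1 ← row1 − (12)·row0  ⇒  L[1][0]=12, U row1=(0, 3, 12, 9)
  row2 ← row2 − (7)·row0  ⇒  L[2][0]=7, U row2=(0, 3, 2, 12)
  row3 ← row3 − (8)·row0  ⇒  L[3][0]=8, U row3=(0, 9, 9, 3)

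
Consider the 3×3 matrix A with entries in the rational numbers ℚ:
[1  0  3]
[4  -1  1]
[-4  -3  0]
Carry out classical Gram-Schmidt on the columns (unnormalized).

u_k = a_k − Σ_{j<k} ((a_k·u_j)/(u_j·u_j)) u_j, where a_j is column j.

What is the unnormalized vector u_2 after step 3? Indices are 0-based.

Step 1: u_0 = a_0 = (1, 4, -4).
Step 2: u_1 = a_1 − (8/33)·u_0 = (-8/33, -65/33, -67/33).
Step 3: u_2 = a_2 − (7/33)·u_0 − (-89/266)·u_1 = (360/133, -135/266, 45/266).

u_2 = (360/133, -135/266, 45/266)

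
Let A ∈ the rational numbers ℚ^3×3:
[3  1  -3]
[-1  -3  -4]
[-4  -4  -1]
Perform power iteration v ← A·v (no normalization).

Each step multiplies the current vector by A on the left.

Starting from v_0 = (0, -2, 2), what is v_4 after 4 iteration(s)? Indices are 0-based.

v_0 = (0, -2, 2).
v_1 = A·v_0 = (-8, -2, 6).
v_2 = A·v_1 = (-44, -10, 34).
v_3 = A·v_2 = (-244, -62, 182).
v_4 = A·v_3 = (-1340, -298, 1042).

v_4 = (-1340, -298, 1042)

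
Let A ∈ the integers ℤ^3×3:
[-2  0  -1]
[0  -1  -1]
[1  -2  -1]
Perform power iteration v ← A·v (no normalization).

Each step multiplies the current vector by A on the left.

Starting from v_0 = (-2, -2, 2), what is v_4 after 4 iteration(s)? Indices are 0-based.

v_4 = (-6, 8, 16)

v_0 = (-2, -2, 2).
v_1 = A·v_0 = (2, 0, 0).
v_2 = A·v_1 = (-4, 0, 2).
v_3 = A·v_2 = (6, -2, -6).
v_4 = A·v_3 = (-6, 8, 16).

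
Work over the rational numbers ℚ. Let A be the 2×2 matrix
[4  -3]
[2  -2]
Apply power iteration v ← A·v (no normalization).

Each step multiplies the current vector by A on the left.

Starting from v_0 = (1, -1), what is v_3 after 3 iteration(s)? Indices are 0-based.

v_3 = (46, 20)

v_0 = (1, -1).
v_1 = A·v_0 = (7, 4).
v_2 = A·v_1 = (16, 6).
v_3 = A·v_2 = (46, 20).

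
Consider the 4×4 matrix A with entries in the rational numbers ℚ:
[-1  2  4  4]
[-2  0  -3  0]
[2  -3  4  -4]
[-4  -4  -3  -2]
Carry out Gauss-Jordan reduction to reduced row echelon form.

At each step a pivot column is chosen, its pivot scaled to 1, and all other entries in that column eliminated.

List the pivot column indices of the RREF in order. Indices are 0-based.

pivot columns: 0, 1, 2, 3

pivot(0,0)=-1: scale R0 → (1, -2, -4, -4)
  clear (1,0): R1 −= (-2)R0 → (0, -4, -11, -8)
  clear (2,0): R2 −= (2)R0 → (0, 1, 12, 4)
  clear (3,0): R3 −= (-4)R0 → (0, -12, -19, -18)
pivot(1,1)=-4: scale R1 → (0, 1, 11/4, 2)
  clear (0,1): R0 −= (-2)R1 → (1, 0, 3/2, 0)
  clear (2,1): R2 −= (1)R1 → (0, 0, 37/4, 2)
  clear (3,1): R3 −= (-12)R1 → (0, 0, 14, 6)
pivot(2,2)=37/4: scale R2 → (0, 0, 1, 8/37)
  clear (0,2): R0 −= (3/2)R2 → (1, 0, 0, -12/37)
  clear (1,2): R1 −= (11/4)R2 → (0, 1, 0, 52/37)
  clear (3,2): R3 −= (14)R2 → (0, 0, 0, 110/37)
pivot(3,3)=110/37: scale R3 → (0, 0, 0, 1)
  clear (0,3): R0 −= (-12/37)R3 → (1, 0, 0, 0)
  clear (1,3): R1 −= (52/37)R3 → (0, 1, 0, 0)
  clear (2,3): R2 −= (8/37)R3 → (0, 0, 1, 0)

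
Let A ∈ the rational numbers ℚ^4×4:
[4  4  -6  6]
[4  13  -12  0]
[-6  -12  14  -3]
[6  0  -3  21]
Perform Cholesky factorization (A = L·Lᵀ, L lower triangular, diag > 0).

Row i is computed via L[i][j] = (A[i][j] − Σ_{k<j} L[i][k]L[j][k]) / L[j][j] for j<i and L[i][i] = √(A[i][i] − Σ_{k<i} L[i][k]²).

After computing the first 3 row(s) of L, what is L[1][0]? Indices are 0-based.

L[1][0] = 2

Step 1: L[0][0] = √(4) = 2.
  L[1][0] = (4) / L[0][0] = 2.
Step 2: L[1][1] = √(9) = 3.
  L[2][0] = (-6) / L[0][0] = -3.
  L[2][1] = (-6) / L[1][1] = -2.
Step 3: L[2][2] = √(1) = 1.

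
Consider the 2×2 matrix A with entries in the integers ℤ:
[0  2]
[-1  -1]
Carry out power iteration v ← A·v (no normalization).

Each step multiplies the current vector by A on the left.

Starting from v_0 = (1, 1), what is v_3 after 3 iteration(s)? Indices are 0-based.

v_3 = (0, 4)

v_0 = (1, 1).
v_1 = A·v_0 = (2, -2).
v_2 = A·v_1 = (-4, 0).
v_3 = A·v_2 = (0, 4).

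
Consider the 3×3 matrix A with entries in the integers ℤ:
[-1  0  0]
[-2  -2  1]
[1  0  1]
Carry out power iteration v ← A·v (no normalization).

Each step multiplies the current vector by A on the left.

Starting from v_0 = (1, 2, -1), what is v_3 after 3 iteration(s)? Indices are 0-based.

v_0 = (1, 2, -1).
v_1 = A·v_0 = (-1, -7, 0).
v_2 = A·v_1 = (1, 16, -1).
v_3 = A·v_2 = (-1, -35, 0).

v_3 = (-1, -35, 0)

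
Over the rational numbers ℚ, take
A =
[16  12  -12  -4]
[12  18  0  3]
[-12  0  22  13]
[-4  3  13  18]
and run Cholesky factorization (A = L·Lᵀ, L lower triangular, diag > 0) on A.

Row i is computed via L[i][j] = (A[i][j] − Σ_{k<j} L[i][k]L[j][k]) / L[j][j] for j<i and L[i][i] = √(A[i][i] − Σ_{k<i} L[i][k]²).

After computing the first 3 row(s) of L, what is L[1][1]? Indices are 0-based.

Step 1: L[0][0] = √(16) = 4.
  L[1][0] = (12) / L[0][0] = 3.
Step 2: L[1][1] = √(9) = 3.
  L[2][0] = (-12) / L[0][0] = -3.
  L[2][1] = (9) / L[1][1] = 3.
Step 3: L[2][2] = √(4) = 2.

L[1][1] = 3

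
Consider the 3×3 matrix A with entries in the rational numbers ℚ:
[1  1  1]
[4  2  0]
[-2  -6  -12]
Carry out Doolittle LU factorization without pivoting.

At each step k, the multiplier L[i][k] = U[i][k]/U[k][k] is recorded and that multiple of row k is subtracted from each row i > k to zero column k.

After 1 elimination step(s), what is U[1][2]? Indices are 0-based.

U[1][2] = -4

Step 1: pivot at (0,0) is 1.
  row1 ← row1 − (4)·row0  ⇒  L[1][0]=4, U row1=(0, -2, -4)
  row2 ← row2 − (-2)·row0  ⇒  L[2][0]=-2, U row2=(0, -4, -10)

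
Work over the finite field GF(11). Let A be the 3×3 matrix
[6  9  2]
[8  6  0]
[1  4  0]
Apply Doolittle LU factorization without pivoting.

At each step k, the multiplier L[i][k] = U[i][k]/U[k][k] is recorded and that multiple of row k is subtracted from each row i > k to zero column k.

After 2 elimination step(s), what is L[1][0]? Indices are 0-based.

L[1][0] = 5

Step 1: pivot at (0,0) is 6.
  row1 ← row1 − (5)·row0  ⇒  L[1][0]=5, U row1=(0, 5, 1)
  row2 ← row2 − (2)·row0  ⇒  L[2][0]=2, U row2=(0, 8, 7)
Step 2: pivot at (1,1) is 5.
  row2 ← row2 − (6)·row1  ⇒  L[2][1]=6, U row2=(0, 0, 1)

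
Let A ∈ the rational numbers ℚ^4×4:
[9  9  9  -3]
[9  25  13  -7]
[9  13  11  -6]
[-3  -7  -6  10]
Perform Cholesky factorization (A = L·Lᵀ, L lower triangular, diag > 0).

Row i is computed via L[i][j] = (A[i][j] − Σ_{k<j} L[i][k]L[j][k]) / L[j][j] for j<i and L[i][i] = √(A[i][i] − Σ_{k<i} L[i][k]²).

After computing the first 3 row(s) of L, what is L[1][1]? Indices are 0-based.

L[1][1] = 4

Step 1: L[0][0] = √(9) = 3.
  L[1][0] = (9) / L[0][0] = 3.
Step 2: L[1][1] = √(16) = 4.
  L[2][0] = (9) / L[0][0] = 3.
  L[2][1] = (4) / L[1][1] = 1.
Step 3: L[2][2] = √(1) = 1.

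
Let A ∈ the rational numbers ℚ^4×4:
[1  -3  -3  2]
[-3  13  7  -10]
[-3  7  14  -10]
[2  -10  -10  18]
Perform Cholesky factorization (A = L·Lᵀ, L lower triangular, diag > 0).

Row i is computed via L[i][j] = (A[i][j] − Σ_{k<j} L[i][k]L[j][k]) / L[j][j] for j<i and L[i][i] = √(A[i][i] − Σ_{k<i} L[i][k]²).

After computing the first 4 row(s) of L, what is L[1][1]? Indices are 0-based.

L[1][1] = 2

Step 1: L[0][0] = √(1) = 1.
  L[1][0] = (-3) / L[0][0] = -3.
Step 2: L[1][1] = √(4) = 2.
  L[2][0] = (-3) / L[0][0] = -3.
  L[2][1] = (-2) / L[1][1] = -1.
Step 3: L[2][2] = √(4) = 2.
  L[3][0] = (2) / L[0][0] = 2.
  L[3][1] = (-4) / L[1][1] = -2.
  L[3][2] = (-6) / L[2][2] = -3.
Step 4: L[3][3] = √(1) = 1.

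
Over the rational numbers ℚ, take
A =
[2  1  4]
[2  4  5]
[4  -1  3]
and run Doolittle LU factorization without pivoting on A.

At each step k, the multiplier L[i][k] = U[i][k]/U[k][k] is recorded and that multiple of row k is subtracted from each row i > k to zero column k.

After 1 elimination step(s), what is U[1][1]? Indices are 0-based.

U[1][1] = 3

k=0: U[0][0]=2
  eliminate (1,0): mult=1, new row 1: (0, 3, 1); set L[1][0]=1
  eliminate (2,0): mult=2, new row 2: (0, -3, -5); set L[2][0]=2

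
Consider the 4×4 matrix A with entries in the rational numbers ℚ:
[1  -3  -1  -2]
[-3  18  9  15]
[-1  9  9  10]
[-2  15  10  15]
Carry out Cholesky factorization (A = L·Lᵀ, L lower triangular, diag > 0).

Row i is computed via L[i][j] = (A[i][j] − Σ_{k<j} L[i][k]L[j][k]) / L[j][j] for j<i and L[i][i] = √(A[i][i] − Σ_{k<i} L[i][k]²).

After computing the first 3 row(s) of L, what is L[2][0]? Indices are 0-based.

L[2][0] = -1

Step 1: L[0][0] = √(1) = 1.
  L[1][0] = (-3) / L[0][0] = -3.
Step 2: L[1][1] = √(9) = 3.
  L[2][0] = (-1) / L[0][0] = -1.
  L[2][1] = (6) / L[1][1] = 2.
Step 3: L[2][2] = √(4) = 2.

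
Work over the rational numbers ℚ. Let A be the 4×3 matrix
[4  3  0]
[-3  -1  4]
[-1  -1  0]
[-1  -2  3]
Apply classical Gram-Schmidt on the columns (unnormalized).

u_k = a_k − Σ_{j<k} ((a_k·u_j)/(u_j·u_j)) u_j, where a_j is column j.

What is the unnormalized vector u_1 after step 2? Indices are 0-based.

Step 1: u_0 = a_0 = (4, -3, -1, -1).
Step 2: u_1 = a_1 − (2/3)·u_0 = (1/3, 1, -1/3, -4/3).

u_1 = (1/3, 1, -1/3, -4/3)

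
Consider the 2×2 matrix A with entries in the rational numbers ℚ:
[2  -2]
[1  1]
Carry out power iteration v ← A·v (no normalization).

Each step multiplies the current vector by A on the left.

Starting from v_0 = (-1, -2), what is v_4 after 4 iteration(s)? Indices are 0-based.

v_4 = (26, 31)

v_0 = (-1, -2).
v_1 = A·v_0 = (2, -3).
v_2 = A·v_1 = (10, -1).
v_3 = A·v_2 = (22, 9).
v_4 = A·v_3 = (26, 31).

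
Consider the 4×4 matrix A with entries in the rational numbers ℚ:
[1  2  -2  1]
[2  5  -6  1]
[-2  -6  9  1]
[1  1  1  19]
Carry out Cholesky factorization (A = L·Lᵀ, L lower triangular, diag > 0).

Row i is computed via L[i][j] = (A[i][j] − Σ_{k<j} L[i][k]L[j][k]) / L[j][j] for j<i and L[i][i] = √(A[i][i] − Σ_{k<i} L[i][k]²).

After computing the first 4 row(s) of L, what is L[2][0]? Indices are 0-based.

Step 1: L[0][0] = √(1) = 1.
  L[1][0] = (2) / L[0][0] = 2.
Step 2: L[1][1] = √(1) = 1.
  L[2][0] = (-2) / L[0][0] = -2.
  L[2][1] = (-2) / L[1][1] = -2.
Step 3: L[2][2] = √(1) = 1.
  L[3][0] = (1) / L[0][0] = 1.
  L[3][1] = (-1) / L[1][1] = -1.
  L[3][2] = (1) / L[2][2] = 1.
Step 4: L[3][3] = √(16) = 4.

L[2][0] = -2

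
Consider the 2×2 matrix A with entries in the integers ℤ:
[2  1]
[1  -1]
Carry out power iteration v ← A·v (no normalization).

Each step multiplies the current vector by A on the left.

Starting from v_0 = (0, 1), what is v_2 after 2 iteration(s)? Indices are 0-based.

v_2 = (1, 2)

v_0 = (0, 1).
v_1 = A·v_0 = (1, -1).
v_2 = A·v_1 = (1, 2).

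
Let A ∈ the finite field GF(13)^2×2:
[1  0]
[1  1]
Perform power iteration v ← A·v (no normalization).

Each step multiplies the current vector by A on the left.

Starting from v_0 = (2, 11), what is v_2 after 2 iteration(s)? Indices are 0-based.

v_0 = (2, 11).
v_1 = A·v_0 = (2, 0).
v_2 = A·v_1 = (2, 2).

v_2 = (2, 2)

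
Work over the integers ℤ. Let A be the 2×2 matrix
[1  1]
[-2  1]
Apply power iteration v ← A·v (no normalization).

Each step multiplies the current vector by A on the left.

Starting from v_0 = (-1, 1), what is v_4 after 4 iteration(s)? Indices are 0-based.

v_4 = (3, -15)

v_0 = (-1, 1).
v_1 = A·v_0 = (0, 3).
v_2 = A·v_1 = (3, 3).
v_3 = A·v_2 = (6, -3).
v_4 = A·v_3 = (3, -15).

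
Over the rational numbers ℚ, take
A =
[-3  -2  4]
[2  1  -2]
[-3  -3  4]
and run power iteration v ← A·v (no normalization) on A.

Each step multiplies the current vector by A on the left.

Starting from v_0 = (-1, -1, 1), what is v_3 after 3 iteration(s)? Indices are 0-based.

v_0 = (-1, -1, 1).
v_1 = A·v_0 = (9, -5, 10).
v_2 = A·v_1 = (23, -7, 28).
v_3 = A·v_2 = (57, -17, 64).

v_3 = (57, -17, 64)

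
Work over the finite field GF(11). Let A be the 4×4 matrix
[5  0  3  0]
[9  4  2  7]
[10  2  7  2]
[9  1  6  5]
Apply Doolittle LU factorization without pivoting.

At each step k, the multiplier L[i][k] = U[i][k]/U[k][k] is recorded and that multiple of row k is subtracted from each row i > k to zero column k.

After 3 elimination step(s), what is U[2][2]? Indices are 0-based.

Step 1: pivot at (0,0) is 5.
  row1 ← row1 − (4)·row0  ⇒  L[1][0]=4, U row1=(0, 4, 1, 7)
  row2 ← row2 − (2)·row0  ⇒  L[2][0]=2, U row2=(0, 2, 1, 2)
  row3 ← row3 − (4)·row0  ⇒  L[3][0]=4, U row3=(0, 1, 5, 5)
Step 2: pivot at (1,1) is 4.
  row2 ← row2 − (6)·row1  ⇒  L[2][1]=6, U row2=(0, 0, 6, 4)
  row3 ← row3 − (3)·row1  ⇒  L[3][1]=3, U row3=(0, 0, 2, 6)
Step 3: pivot at (2,2) is 6.
  row3 ← row3 − (4)·row2  ⇒  L[3][2]=4, U row3=(0, 0, 0, 1)

U[2][2] = 6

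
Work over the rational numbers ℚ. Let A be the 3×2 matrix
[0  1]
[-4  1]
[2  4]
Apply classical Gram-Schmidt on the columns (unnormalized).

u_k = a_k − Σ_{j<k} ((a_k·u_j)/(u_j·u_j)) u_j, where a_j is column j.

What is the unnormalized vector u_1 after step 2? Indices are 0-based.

Step 1: u_0 = a_0 = (0, -4, 2).
Step 2: u_1 = a_1 − (1/5)·u_0 = (1, 9/5, 18/5).

u_1 = (1, 9/5, 18/5)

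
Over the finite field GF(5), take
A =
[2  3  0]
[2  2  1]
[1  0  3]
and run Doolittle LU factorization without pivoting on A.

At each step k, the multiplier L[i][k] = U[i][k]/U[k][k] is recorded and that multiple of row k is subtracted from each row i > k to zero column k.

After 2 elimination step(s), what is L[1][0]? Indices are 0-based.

L[1][0] = 1

Step 1: pivot at (0,0) is 2.
  row1 ← row1 − (1)·row0  ⇒  L[1][0]=1, U row1=(0, 4, 1)
  row2 ← row2 − (3)·row0  ⇒  L[2][0]=3, U row2=(0, 1, 3)
Step 2: pivot at (1,1) is 4.
  row2 ← row2 − (4)·row1  ⇒  L[2][1]=4, U row2=(0, 0, 4)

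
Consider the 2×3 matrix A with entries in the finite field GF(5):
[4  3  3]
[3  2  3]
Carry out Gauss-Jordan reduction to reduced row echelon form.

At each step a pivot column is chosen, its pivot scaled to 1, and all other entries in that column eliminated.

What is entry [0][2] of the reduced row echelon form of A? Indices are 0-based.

M[0][2] = 3

step 1: normalize row 0 (÷4) = (1, 2, 2)
  row 1: subtract 3×row0 = (0, 1, 2)
step 2: normalize row 1 (÷1) = (0, 1, 2)
  row 0: subtract 2×row1 = (1, 0, 3)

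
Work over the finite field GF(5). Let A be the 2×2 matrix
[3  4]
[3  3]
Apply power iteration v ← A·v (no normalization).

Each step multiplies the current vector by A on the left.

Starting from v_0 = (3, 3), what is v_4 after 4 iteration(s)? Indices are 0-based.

v_0 = (3, 3).
v_1 = A·v_0 = (1, 3).
v_2 = A·v_1 = (0, 2).
v_3 = A·v_2 = (3, 1).
v_4 = A·v_3 = (3, 2).

v_4 = (3, 2)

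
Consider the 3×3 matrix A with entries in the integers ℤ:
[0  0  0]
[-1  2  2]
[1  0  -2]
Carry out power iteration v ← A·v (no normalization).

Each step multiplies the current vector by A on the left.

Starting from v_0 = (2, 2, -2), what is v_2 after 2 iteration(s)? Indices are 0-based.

v_0 = (2, 2, -2).
v_1 = A·v_0 = (0, -2, 6).
v_2 = A·v_1 = (0, 8, -12).

v_2 = (0, 8, -12)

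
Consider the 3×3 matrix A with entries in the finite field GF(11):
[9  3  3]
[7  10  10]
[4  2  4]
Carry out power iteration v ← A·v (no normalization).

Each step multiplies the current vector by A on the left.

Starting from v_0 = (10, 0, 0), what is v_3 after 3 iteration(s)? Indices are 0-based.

v_0 = (10, 0, 0).
v_1 = A·v_0 = (2, 4, 7).
v_2 = A·v_1 = (7, 3, 0).
v_3 = A·v_2 = (6, 2, 1).

v_3 = (6, 2, 1)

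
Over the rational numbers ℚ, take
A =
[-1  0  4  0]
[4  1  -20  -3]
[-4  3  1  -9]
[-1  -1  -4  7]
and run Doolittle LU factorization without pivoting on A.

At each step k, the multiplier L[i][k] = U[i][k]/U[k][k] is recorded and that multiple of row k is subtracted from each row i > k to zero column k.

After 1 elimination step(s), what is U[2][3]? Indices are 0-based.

Step 1: pivot at (0,0) is -1.
  row1 ← row1 − (-4)·row0  ⇒  L[1][0]=-4, U row1=(0, 1, -4, -3)
  row2 ← row2 − (4)·row0  ⇒  L[2][0]=4, U row2=(0, 3, -15, -9)
  row3 ← row3 − (1)·row0  ⇒  L[3][0]=1, U row3=(0, -1, -8, 7)

U[2][3] = -9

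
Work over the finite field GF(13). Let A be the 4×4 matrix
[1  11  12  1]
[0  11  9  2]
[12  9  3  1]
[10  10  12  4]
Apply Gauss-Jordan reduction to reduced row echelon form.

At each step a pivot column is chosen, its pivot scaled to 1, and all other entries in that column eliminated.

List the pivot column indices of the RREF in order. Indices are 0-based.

pivot columns: 0, 1, 2, 3

step 1: normalize row 0 (÷1) = (1, 11, 12, 1)
  row 2: subtract 12×row0 = (0, 7, 2, 2)
  row 3: subtract 10×row0 = (0, 4, 9, 7)
step 2: normalize row 1 (÷11) = (0, 1, 2, 12)
  row 0: subtract 11×row1 = (1, 0, 3, 12)
  row 2: subtract 7×row1 = (0, 0, 1, 9)
  row 3: subtract 4×row1 = (0, 0, 1, 11)
step 3: normalize row 2 (÷1) = (0, 0, 1, 9)
  row 0: subtract 3×row2 = (1, 0, 0, 11)
  row 1: subtract 2×row2 = (0, 1, 0, 7)
  row 3: subtract 1×row2 = (0, 0, 0, 2)
step 4: normalize row 3 (÷2) = (0, 0, 0, 1)
  row 0: subtract 11×row3 = (1, 0, 0, 0)
  row 1: subtract 7×row3 = (0, 1, 0, 0)
  row 2: subtract 9×row3 = (0, 0, 1, 0)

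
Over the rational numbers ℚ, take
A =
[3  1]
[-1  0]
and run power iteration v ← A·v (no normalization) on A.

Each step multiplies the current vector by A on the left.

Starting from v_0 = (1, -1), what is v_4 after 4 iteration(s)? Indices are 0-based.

v_4 = (34, -13)

v_0 = (1, -1).
v_1 = A·v_0 = (2, -1).
v_2 = A·v_1 = (5, -2).
v_3 = A·v_2 = (13, -5).
v_4 = A·v_3 = (34, -13).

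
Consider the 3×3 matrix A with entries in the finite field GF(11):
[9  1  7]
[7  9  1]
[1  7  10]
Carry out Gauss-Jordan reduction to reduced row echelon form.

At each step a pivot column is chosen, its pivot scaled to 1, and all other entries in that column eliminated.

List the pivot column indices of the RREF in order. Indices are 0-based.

[1] R0 /= 9  ⇒  (1, 5, 2)
     R1 -= 7·R0  ⇒  (0, 7, 9)
     R2 -= 1·R0  ⇒  (0, 2, 8)
[2] R1 /= 7  ⇒  (0, 1, 6)
     R0 -= 5·R1  ⇒  (1, 0, 5)
     R2 -= 2·R1  ⇒  (0, 0, 7)
[3] R2 /= 7  ⇒  (0, 0, 1)
     R0 -= 5·R2  ⇒  (1, 0, 0)
     R1 -= 6·R2  ⇒  (0, 1, 0)

pivot columns: 0, 1, 2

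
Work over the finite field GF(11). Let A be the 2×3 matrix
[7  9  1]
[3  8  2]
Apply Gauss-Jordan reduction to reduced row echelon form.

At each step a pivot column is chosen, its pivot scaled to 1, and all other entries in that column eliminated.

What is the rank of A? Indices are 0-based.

rank = 2

pivot(0,0)=7: scale R0 → (1, 6, 8)
  clear (1,0): R1 −= (3)R0 → (0, 1, 0)
pivot(1,1)=1: scale R1 → (0, 1, 0)
  clear (0,1): R0 −= (6)R1 → (1, 0, 8)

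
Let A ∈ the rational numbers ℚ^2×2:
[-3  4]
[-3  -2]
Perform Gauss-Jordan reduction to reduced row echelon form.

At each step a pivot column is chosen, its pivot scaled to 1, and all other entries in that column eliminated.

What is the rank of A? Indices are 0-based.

[1] R0 /= -3  ⇒  (1, -4/3)
     R1 -= -3·R0  ⇒  (0, -6)
[2] R1 /= -6  ⇒  (0, 1)
     R0 -= -4/3·R1  ⇒  (1, 0)

rank = 2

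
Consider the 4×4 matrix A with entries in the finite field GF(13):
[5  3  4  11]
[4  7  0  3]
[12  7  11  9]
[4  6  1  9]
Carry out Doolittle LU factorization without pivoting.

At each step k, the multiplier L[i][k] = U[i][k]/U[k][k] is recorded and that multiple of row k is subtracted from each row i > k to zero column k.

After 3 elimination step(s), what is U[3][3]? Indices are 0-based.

[col 0] pivot 5
  R1 -= 6*R0 → (0, 2, 2, 2)  (L[1][0] := 6)
  R2 -= 5*R0 → (0, 5, 4, 6)  (L[2][0] := 5)
  R3 -= 6*R0 → (0, 1, 3, 8)  (L[3][0] := 6)
[col 1] pivot 2
  R2 -= 9*R1 → (0, 0, 12, 1)  (L[2][1] := 9)
  R3 -= 7*R1 → (0, 0, 2, 7)  (L[3][1] := 7)
[col 2] pivot 12
  R3 -= 11*R2 → (0, 0, 0, 9)  (L[3][2] := 11)

U[3][3] = 9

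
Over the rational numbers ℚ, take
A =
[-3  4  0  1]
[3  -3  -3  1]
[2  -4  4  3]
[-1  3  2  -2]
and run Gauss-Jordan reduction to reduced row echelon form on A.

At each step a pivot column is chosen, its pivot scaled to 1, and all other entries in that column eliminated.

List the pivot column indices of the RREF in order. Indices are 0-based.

pivot columns: 0, 1, 2, 3

pivot(0,0)=-3: scale R0 → (1, -4/3, 0, -1/3)
  clear (1,0): R1 −= (3)R0 → (0, 1, -3, 2)
  clear (2,0): R2 −= (2)R0 → (0, -4/3, 4, 11/3)
  clear (3,0): R3 −= (-1)R0 → (0, 5/3, 2, -7/3)
pivot(1,1)=1: scale R1 → (0, 1, -3, 2)
  clear (0,1): R0 −= (-4/3)R1 → (1, 0, -4, 7/3)
  clear (2,1): R2 −= (-4/3)R1 → (0, 0, 0, 19/3)
  clear (3,1): R3 −= (5/3)R1 → (0, 0, 7, -17/3)
pivot(2,2): swap R2↔R3
pivot(2,2)=7: scale R2 → (0, 0, 1, -17/21)
  clear (0,2): R0 −= (-4)R2 → (1, 0, 0, -19/21)
  clear (1,2): R1 −= (-3)R2 → (0, 1, 0, -3/7)
pivot(3,3)=19/3: scale R3 → (0, 0, 0, 1)
  clear (0,3): R0 −= (-19/21)R3 → (1, 0, 0, 0)
  clear (1,3): R1 −= (-3/7)R3 → (0, 1, 0, 0)
  clear (2,3): R2 −= (-17/21)R3 → (0, 0, 1, 0)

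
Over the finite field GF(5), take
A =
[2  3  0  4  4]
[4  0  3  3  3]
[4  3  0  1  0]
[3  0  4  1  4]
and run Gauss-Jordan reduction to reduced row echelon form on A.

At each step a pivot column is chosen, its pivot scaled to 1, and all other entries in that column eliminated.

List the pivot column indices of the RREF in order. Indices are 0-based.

pivot columns: 0, 1, 2, 3

step 1: normalize row 0 (÷2) = (1, 4, 0, 2, 2)
  row 1: subtract 4×row0 = (0, 4, 3, 0, 0)
  row 2: subtract 4×row0 = (0, 2, 0, 3, 2)
  row 3: subtract 3×row0 = (0, 3, 4, 0, 3)
step 2: normalize row 1 (÷4) = (0, 1, 2, 0, 0)
  row 0: subtract 4×row1 = (1, 0, 2, 2, 2)
  row 2: subtract 2×row1 = (0, 0, 1, 3, 2)
  row 3: subtract 3×row1 = (0, 0, 3, 0, 3)
step 3: normalize row 2 (÷1) = (0, 0, 1, 3, 2)
  row 0: subtract 2×row2 = (1, 0, 0, 1, 3)
  row 1: subtract 2×row2 = (0, 1, 0, 4, 1)
  row 3: subtract 3×row2 = (0, 0, 0, 1, 2)
step 4: normalize row 3 (÷1) = (0, 0, 0, 1, 2)
  row 0: subtract 1×row3 = (1, 0, 0, 0, 1)
  row 1: subtract 4×row3 = (0, 1, 0, 0, 3)
  row 2: subtract 3×row3 = (0, 0, 1, 0, 1)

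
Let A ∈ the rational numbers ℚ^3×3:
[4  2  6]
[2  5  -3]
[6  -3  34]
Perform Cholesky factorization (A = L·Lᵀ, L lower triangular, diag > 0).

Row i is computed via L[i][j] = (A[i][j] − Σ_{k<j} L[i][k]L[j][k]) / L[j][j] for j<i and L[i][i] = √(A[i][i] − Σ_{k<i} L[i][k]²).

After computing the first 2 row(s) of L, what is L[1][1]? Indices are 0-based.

L[1][1] = 2

Step 1: L[0][0] = √(4) = 2.
  L[1][0] = (2) / L[0][0] = 1.
Step 2: L[1][1] = √(4) = 2.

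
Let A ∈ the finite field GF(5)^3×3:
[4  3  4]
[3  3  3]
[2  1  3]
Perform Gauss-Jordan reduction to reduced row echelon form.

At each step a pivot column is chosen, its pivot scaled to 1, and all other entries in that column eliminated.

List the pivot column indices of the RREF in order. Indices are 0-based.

step 1: normalize row 0 (÷4) = (1, 2, 1)
  row 1: subtract 3×row0 = (0, 2, 0)
  row 2: subtract 2×row0 = (0, 2, 1)
step 2: normalize row 1 (÷2) = (0, 1, 0)
  row 0: subtract 2×row1 = (1, 0, 1)
  row 2: subtract 2×row1 = (0, 0, 1)
step 3: normalize row 2 (÷1) = (0, 0, 1)
  row 0: subtract 1×row2 = (1, 0, 0)

pivot columns: 0, 1, 2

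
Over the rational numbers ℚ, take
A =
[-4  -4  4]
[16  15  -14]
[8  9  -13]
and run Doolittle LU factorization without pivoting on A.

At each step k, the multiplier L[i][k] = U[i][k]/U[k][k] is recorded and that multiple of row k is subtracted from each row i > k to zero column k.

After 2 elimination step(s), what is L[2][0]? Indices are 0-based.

L[2][0] = -2

k=0: U[0][0]=-4
  eliminate (1,0): mult=-4, new row 1: (0, -1, 2); set L[1][0]=-4
  eliminate (2,0): mult=-2, new row 2: (0, 1, -5); set L[2][0]=-2
k=1: U[1][1]=-1
  eliminate (2,1): mult=-1, new row 2: (0, 0, -3); set L[2][1]=-1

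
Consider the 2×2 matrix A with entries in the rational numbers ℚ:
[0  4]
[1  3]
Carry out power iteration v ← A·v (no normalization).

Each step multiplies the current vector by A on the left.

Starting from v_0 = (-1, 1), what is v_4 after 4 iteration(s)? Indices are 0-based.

v_4 = (152, 154)

v_0 = (-1, 1).
v_1 = A·v_0 = (4, 2).
v_2 = A·v_1 = (8, 10).
v_3 = A·v_2 = (40, 38).
v_4 = A·v_3 = (152, 154).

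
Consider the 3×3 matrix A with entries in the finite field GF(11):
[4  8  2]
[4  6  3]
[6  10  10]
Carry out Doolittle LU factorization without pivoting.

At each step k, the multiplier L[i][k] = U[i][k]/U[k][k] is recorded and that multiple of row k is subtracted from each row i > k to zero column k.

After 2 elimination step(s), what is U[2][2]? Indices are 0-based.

U[2][2] = 6

[col 0] pivot 4
  R1 -= 1*R0 → (0, 9, 1)  (L[1][0] := 1)
  R2 -= 7*R0 → (0, 9, 7)  (L[2][0] := 7)
[col 1] pivot 9
  R2 -= 1*R1 → (0, 0, 6)  (L[2][1] := 1)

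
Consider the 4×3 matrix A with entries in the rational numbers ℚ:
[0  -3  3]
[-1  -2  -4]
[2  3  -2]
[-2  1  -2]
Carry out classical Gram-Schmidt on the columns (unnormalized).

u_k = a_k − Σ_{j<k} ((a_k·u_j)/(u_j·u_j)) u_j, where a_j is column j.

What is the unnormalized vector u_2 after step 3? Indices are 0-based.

u_2 = (22/19, -748/171, -319/171, 55/171)

Step 1: u_0 = a_0 = (0, -1, 2, -2).
Step 2: u_1 = a_1 − (2/3)·u_0 = (-3, -4/3, 5/3, 7/3).
Step 3: u_2 = a_2 − (4/9)·u_0 − (-35/57)·u_1 = (22/19, -748/171, -319/171, 55/171).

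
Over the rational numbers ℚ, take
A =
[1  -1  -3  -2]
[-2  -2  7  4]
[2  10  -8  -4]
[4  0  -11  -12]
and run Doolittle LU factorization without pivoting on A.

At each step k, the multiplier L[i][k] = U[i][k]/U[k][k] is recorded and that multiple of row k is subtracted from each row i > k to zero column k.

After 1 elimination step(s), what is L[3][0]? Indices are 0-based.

Step 1: pivot at (0,0) is 1.
  row1 ← row1 − (-2)·row0  ⇒  L[1][0]=-2, U row1=(0, -4, 1, 0)
  row2 ← row2 − (2)·row0  ⇒  L[2][0]=2, U row2=(0, 12, -2, 0)
  row3 ← row3 − (4)·row0  ⇒  L[3][0]=4, U row3=(0, 4, 1, -4)

L[3][0] = 4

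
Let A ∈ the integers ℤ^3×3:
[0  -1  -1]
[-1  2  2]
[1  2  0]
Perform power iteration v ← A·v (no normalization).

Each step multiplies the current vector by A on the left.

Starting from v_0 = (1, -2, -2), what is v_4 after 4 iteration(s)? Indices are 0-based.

v_0 = (1, -2, -2).
v_1 = A·v_0 = (4, -9, -3).
v_2 = A·v_1 = (12, -28, -14).
v_3 = A·v_2 = (42, -96, -44).
v_4 = A·v_3 = (140, -322, -150).

v_4 = (140, -322, -150)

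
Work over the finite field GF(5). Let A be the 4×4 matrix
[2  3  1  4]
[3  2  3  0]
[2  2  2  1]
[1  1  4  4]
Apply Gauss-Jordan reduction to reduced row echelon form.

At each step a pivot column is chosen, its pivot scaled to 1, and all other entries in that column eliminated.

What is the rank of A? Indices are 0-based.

rank = 4

[1] R0 /= 2  ⇒  (1, 4, 3, 2)
     R1 -= 3·R0  ⇒  (0, 0, 4, 4)
     R2 -= 2·R0  ⇒  (0, 4, 1, 2)
     R3 -= 1·R0  ⇒  (0, 2, 1, 2)
[2] R1 <-> R2
[2] R1 /= 4  ⇒  (0, 1, 4, 3)
     R0 -= 4·R1  ⇒  (1, 0, 2, 0)
     R3 -= 2·R1  ⇒  (0, 0, 3, 1)
[3] R2 /= 4  ⇒  (0, 0, 1, 1)
     R0 -= 2·R2  ⇒  (1, 0, 0, 3)
     R1 -= 4·R2  ⇒  (0, 1, 0, 4)
     R3 -= 3·R2  ⇒  (0, 0, 0, 3)
[4] R3 /= 3  ⇒  (0, 0, 0, 1)
     R0 -= 3·R3  ⇒  (1, 0, 0, 0)
     R1 -= 4·R3  ⇒  (0, 1, 0, 0)
     R2 -= 1·R3  ⇒  (0, 0, 1, 0)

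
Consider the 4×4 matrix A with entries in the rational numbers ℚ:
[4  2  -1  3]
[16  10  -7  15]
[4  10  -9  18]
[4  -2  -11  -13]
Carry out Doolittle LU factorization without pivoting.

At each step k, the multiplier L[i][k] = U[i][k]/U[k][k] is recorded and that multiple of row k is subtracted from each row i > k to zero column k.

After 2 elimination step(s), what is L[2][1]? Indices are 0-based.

L[2][1] = 4

k=0: U[0][0]=4
  eliminate (1,0): mult=4, new row 1: (0, 2, -3, 3); set L[1][0]=4
  eliminate (2,0): mult=1, new row 2: (0, 8, -8, 15); set L[2][0]=1
  eliminate (3,0): mult=1, new row 3: (0, -4, -10, -16); set L[3][0]=1
k=1: U[1][1]=2
  eliminate (2,1): mult=4, new row 2: (0, 0, 4, 3); set L[2][1]=4
  eliminate (3,1): mult=-2, new row 3: (0, 0, -16, -10); set L[3][1]=-2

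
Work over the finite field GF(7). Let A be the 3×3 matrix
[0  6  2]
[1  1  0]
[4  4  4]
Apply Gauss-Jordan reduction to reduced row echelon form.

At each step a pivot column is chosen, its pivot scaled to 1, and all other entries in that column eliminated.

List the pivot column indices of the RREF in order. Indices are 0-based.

step 1: exchange rows 0,1
step 1: normalize row 0 (÷1) = (1, 1, 0)
  row 2: subtract 4×row0 = (0, 0, 4)
step 2: normalize row 1 (÷6) = (0, 1, 5)
  row 0: subtract 1×row1 = (1, 0, 2)
step 3: normalize row 2 (÷4) = (0, 0, 1)
  row 0: subtract 2×row2 = (1, 0, 0)
  row 1: subtract 5×row2 = (0, 1, 0)

pivot columns: 0, 1, 2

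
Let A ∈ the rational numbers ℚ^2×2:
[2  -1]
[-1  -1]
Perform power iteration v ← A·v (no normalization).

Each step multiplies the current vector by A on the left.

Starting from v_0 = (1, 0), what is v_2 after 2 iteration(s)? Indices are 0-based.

v_0 = (1, 0).
v_1 = A·v_0 = (2, -1).
v_2 = A·v_1 = (5, -1).

v_2 = (5, -1)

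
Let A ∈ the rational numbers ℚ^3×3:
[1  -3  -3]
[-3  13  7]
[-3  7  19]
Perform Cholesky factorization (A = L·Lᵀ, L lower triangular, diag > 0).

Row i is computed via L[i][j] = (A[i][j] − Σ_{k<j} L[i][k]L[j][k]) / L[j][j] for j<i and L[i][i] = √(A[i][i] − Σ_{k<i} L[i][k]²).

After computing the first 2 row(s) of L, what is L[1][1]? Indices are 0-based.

Step 1: L[0][0] = √(1) = 1.
  L[1][0] = (-3) / L[0][0] = -3.
Step 2: L[1][1] = √(4) = 2.

L[1][1] = 2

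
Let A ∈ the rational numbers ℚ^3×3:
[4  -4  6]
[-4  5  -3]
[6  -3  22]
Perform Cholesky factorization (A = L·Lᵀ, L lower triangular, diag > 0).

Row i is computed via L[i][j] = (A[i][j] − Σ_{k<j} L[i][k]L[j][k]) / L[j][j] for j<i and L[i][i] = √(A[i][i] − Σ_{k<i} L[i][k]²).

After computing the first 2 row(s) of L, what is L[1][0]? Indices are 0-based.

Step 1: L[0][0] = √(4) = 2.
  L[1][0] = (-4) / L[0][0] = -2.
Step 2: L[1][1] = √(1) = 1.

L[1][0] = -2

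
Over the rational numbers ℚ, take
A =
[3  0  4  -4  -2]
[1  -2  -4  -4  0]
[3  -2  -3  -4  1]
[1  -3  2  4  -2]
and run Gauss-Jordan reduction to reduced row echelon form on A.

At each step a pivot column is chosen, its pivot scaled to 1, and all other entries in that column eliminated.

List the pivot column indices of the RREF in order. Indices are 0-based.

[1] R0 /= 3  ⇒  (1, 0, 4/3, -4/3, -2/3)
     R1 -= 1·R0  ⇒  (0, -2, -16/3, -8/3, 2/3)
     R2 -= 3·R0  ⇒  (0, -2, -7, 0, 3)
     R3 -= 1·R0  ⇒  (0, -3, 2/3, 16/3, -4/3)
[2] R1 /= -2  ⇒  (0, 1, 8/3, 4/3, -1/3)
     R2 -= -2·R1  ⇒  (0, 0, -5/3, 8/3, 7/3)
     R3 -= -3·R1  ⇒  (0, 0, 26/3, 28/3, -7/3)
[3] R2 /= -5/3  ⇒  (0, 0, 1, -8/5, -7/5)
     R0 -= 4/3·R2  ⇒  (1, 0, 0, 4/5, 6/5)
     R1 -= 8/3·R2  ⇒  (0, 1, 0, 28/5, 17/5)
     R3 -= 26/3·R2  ⇒  (0, 0, 0, 116/5, 49/5)
[4] R3 /= 116/5  ⇒  (0, 0, 0, 1, 49/116)
     R0 -= 4/5·R3  ⇒  (1, 0, 0, 0, 25/29)
     R1 -= 28/5·R3  ⇒  (0, 1, 0, 0, 30/29)
     R2 -= -8/5·R3  ⇒  (0, 0, 1, 0, -21/29)

pivot columns: 0, 1, 2, 3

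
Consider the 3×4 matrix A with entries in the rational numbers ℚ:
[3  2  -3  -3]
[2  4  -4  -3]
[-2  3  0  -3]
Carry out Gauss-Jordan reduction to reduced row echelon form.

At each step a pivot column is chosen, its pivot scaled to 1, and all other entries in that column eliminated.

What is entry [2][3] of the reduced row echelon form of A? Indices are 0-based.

M[2][3] = -27/10

pivot(0,0)=3: scale R0 → (1, 2/3, -1, -1)
  clear (1,0): R1 −= (2)R0 → (0, 8/3, -2, -1)
  clear (2,0): R2 −= (-2)R0 → (0, 13/3, -2, -5)
pivot(1,1)=8/3: scale R1 → (0, 1, -3/4, -3/8)
  clear (0,1): R0 −= (2/3)R1 → (1, 0, -1/2, -3/4)
  clear (2,1): R2 −= (13/3)R1 → (0, 0, 5/4, -27/8)
pivot(2,2)=5/4: scale R2 → (0, 0, 1, -27/10)
  clear (0,2): R0 −= (-1/2)R2 → (1, 0, 0, -21/10)
  clear (1,2): R1 −= (-3/4)R2 → (0, 1, 0, -12/5)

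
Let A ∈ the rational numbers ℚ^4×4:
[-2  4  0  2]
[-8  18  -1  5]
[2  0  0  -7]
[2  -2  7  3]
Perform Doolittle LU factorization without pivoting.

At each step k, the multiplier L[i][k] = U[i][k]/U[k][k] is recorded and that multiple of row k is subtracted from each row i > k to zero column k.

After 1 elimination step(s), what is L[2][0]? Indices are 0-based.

L[2][0] = -1

[col 0] pivot -2
  R1 -= 4*R0 → (0, 2, -1, -3)  (L[1][0] := 4)
  R2 -= -1*R0 → (0, 4, 0, -5)  (L[2][0] := -1)
  R3 -= -1*R0 → (0, 2, 7, 5)  (L[3][0] := -1)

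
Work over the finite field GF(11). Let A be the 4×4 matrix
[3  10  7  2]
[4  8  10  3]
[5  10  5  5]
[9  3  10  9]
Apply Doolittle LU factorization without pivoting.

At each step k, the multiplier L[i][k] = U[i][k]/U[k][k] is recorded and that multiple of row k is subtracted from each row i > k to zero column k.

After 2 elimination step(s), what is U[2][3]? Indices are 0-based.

U[2][3] = 4

[col 0] pivot 3
  R1 -= 5*R0 → (0, 2, 8, 4)  (L[1][0] := 5)
  R2 -= 9*R0 → (0, 8, 8, 9)  (L[2][0] := 9)
  R3 -= 3*R0 → (0, 6, 0, 3)  (L[3][0] := 3)
[col 1] pivot 2
  R2 -= 4*R1 → (0, 0, 9, 4)  (L[2][1] := 4)
  R3 -= 3*R1 → (0, 0, 9, 2)  (L[3][1] := 3)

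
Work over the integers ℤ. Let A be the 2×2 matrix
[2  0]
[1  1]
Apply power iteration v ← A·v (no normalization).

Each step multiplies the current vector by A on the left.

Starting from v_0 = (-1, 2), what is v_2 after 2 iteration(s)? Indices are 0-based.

v_2 = (-4, -1)

v_0 = (-1, 2).
v_1 = A·v_0 = (-2, 1).
v_2 = A·v_1 = (-4, -1).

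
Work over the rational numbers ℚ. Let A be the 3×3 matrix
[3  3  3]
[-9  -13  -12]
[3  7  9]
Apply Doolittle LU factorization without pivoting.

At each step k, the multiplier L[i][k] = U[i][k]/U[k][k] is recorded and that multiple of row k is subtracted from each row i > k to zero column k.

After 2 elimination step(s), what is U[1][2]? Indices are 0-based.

U[1][2] = -3

Step 1: pivot at (0,0) is 3.
  row1 ← row1 − (-3)·row0  ⇒  L[1][0]=-3, U row1=(0, -4, -3)
  row2 ← row2 − (1)·row0  ⇒  L[2][0]=1, U row2=(0, 4, 6)
Step 2: pivot at (1,1) is -4.
  row2 ← row2 − (-1)·row1  ⇒  L[2][1]=-1, U row2=(0, 0, 3)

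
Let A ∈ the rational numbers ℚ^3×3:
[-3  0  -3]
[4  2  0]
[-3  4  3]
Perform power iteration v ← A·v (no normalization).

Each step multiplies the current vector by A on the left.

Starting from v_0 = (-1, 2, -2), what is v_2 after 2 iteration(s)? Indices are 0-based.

v_2 = (-42, 36, -12)

v_0 = (-1, 2, -2).
v_1 = A·v_0 = (9, 0, 5).
v_2 = A·v_1 = (-42, 36, -12).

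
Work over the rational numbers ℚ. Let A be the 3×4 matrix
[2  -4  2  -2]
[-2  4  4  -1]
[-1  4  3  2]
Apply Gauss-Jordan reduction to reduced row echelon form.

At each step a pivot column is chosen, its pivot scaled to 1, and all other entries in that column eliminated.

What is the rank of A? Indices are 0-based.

rank = 3

pivot(0,0)=2: scale R0 → (1, -2, 1, -1)
  clear (1,0): R1 −= (-2)R0 → (0, 0, 6, -3)
  clear (2,0): R2 −= (-1)R0 → (0, 2, 4, 1)
pivot(1,1): swap R1↔R2
pivot(1,1)=2: scale R1 → (0, 1, 2, 1/2)
  clear (0,1): R0 −= (-2)R1 → (1, 0, 5, 0)
pivot(2,2)=6: scale R2 → (0, 0, 1, -1/2)
  clear (0,2): R0 −= (5)R2 → (1, 0, 0, 5/2)
  clear (1,2): R1 −= (2)R2 → (0, 1, 0, 3/2)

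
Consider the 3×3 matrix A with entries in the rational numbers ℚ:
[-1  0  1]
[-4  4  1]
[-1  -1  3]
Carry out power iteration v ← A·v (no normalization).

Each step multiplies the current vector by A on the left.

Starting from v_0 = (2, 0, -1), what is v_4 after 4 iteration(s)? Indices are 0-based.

v_4 = (23, -418, 178)

v_0 = (2, 0, -1).
v_1 = A·v_0 = (-3, -9, -5).
v_2 = A·v_1 = (-2, -29, -3).
v_3 = A·v_2 = (-1, -111, 22).
v_4 = A·v_3 = (23, -418, 178).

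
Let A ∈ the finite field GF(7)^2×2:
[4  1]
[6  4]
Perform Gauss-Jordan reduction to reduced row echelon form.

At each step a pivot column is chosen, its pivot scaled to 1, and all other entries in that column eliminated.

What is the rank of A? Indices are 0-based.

step 1: normalize row 0 (÷4) = (1, 2)
  row 1: subtract 6×row0 = (0, 6)
step 2: normalize row 1 (÷6) = (0, 1)
  row 0: subtract 2×row1 = (1, 0)

rank = 2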